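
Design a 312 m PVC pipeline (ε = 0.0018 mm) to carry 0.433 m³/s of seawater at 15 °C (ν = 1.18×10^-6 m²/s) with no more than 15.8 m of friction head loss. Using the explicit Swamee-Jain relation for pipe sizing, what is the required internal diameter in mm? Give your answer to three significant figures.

D ≈ 323 mm

Swamee-Jain (Type III): D = 0.66·[ε^1.25·(LQ²/(gh_f))^4.75 + ν·Q^9.4·(L/(gh_f))^5.2]^0.04
LQ²/(gh_f) = 0.3774; L/(gh_f) = 2.013
Term 1 = ε^1.25·(…)^4.75 = 6.44×10^-10; Term 2 = ν·Q^9.4·(…)^5.2 = 1.72×10^-8
D = 0.66·(6.44×10^-10 + 1.72×10^-8)^0.04 = 0.3233 m = 323 mm
Check: V = 5.28 m/s, Re = 1.45×10^6, f = 0.01109, h_f = 15.2 m ≈ 15.8 m ✓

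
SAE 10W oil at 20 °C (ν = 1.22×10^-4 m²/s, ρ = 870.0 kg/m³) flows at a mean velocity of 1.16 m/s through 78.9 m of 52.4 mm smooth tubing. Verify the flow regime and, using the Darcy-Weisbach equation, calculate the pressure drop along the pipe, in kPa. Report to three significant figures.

Re = VD/ν = 1.16·0.05240/1.22×10^-4 = 498 → laminar (Re < 2300)
f = 64/Re = 0.1285
h_f = f(L/D)V²/(2g) = 0.1285·(78.9/0.05240)·1.16²/(2·9.81) = 13.27 m
Δp = ρg·h_f = 870.0·9.81·13.27 = 113.2 kPa

Δp ≈ 113 kPa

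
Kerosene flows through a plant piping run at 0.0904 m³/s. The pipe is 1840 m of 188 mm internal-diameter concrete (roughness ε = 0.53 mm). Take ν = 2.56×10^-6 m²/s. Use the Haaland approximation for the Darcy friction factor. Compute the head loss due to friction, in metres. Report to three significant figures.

V = 4Q/(πD²) = 4·0.0904/(π·0.188²) = 3.257 m/s
Re = VD/ν = 3.257·0.188/2.56×10^-6 = 2.39×10^5 → turbulent
ε/D = 0.53/188 = 0.00282
Haaland: f = 0.02629
h_f = f(L/D)V²/(2g) = 0.02629·(1840/0.188)·3.257²/(2·9.81) = 139.1 m

h_f ≈ 139 m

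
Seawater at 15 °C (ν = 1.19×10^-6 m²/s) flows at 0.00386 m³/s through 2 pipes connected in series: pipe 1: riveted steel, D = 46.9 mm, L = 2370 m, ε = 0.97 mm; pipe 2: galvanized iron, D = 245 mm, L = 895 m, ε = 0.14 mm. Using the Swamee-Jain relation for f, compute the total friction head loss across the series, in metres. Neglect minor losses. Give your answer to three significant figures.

Pipe 1: V = 2.234 m/s, Re = 8.81×10^4, ε/D = 0.0207, f = 0.04996, h_1 = f(L/D)V²/2g = 642.3 m
Pipe 2: V = 0.08188 m/s, Re = 1.69×10^4, ε/D = 5.71×10^-4, f = 0.02822, h_2 = f(L/D)V²/2g = 0.03522 m
Series → Q common, losses add: H = Σh = 642.4 m

H ≈ 642 m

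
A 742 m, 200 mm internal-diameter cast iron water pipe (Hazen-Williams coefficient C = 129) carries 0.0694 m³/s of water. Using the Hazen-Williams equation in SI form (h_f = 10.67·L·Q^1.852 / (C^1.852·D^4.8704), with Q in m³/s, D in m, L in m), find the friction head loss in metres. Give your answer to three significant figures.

h_f ≈ 17.7 m

h_f = 10.67·742·0.0694^1.852 / (129^1.852·0.200^4.8704) = 17.71 m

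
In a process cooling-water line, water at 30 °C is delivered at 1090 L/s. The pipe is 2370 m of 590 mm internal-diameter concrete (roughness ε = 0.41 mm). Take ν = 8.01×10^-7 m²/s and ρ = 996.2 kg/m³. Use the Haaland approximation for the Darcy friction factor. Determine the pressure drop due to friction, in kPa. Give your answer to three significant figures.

Δp ≈ 578 kPa

V = 4Q/(πD²) = 4·1.09/(π·0.590²) = 3.987 m/s
Re = VD/ν = 3.987·0.590/8.01×10^-7 = 2.94×10^6 → turbulent
ε/D = 0.41/590 = 6.95×10^-4
Haaland: f = 0.01816
h_f = f(L/D)V²/(2g) = 0.01816·(2370/0.590)·3.987²/(2·9.81) = 59.10 m
Δp = ρg·h_f = 996.2·9.81·59.10 = 577.6 kPa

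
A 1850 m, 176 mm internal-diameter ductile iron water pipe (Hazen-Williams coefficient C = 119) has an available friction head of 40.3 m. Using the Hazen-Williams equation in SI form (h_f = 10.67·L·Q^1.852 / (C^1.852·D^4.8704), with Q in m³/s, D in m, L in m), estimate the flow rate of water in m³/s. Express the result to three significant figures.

Q ≈ 0.0435 m³/s

Rearranging: Q = [h_f·C^1.852·D^4.8704 / (10.67·L)]^(1/1.852)
Q = [40.3·119^1.852·0.176^4.8704 / (10.67·1850)]^0.540 = 0.04354 m³/s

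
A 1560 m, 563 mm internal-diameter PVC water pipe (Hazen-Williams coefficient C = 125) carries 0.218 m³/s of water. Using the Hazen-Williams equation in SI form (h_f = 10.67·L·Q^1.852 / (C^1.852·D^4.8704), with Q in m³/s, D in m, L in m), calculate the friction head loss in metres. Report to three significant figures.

h_f ≈ 2.13 m

h_f = 10.67·1560·0.218^1.852 / (125^1.852·0.563^4.8704) = 2.127 m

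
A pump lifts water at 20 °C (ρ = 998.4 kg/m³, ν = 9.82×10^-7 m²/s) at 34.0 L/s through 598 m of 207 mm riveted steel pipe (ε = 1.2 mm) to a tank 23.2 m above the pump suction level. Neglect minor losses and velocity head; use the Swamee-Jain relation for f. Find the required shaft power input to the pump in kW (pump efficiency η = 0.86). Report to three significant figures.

P_shaft ≈ 10.9 kW

V = 4Q/(πD²) = 1.010 m/s; Re = 2.13×10^5; ε/D = 0.00580; f = 0.03234
h_f = f(L/D)V²/2g = 4.861 m
Total head H = z + h_f = 23.2 + 4.861 = 28.06 m
P_hyd = ρgQH = 998.4·9.81·0.0340·28.06 = 9.344 kW
P_shaft = P_hyd/η = 9.344/0.86 = 10.87 kW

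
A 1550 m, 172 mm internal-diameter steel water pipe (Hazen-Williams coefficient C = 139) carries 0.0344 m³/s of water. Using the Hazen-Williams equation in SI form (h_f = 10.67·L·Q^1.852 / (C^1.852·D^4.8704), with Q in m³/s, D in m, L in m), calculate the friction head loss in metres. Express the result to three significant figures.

h_f = 10.67·1550·0.0344^1.852 / (139^1.852·0.172^4.8704) = 18.31 m

h_f ≈ 18.3 m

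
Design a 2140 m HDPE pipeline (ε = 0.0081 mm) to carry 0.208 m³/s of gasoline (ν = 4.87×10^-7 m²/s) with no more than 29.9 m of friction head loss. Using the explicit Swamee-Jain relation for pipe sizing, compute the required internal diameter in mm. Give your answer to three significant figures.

Swamee-Jain (Type III): D = 0.66·[ε^1.25·(LQ²/(gh_f))^4.75 + ν·Q^9.4·(L/(gh_f))^5.2]^0.04
LQ²/(gh_f) = 0.3156; L/(gh_f) = 7.296
Term 1 = ε^1.25·(…)^4.75 = 1.81×10^-9; Term 2 = ν·Q^9.4·(…)^5.2 = 5.83×10^-9
D = 0.66·(1.81×10^-9 + 5.83×10^-9)^0.04 = 0.3125 m = 312 mm
Check: V = 2.71 m/s, Re = 1.74×10^6, f = 0.01141, h_f = 29.3 m ≈ 29.9 m ✓

D ≈ 312 mm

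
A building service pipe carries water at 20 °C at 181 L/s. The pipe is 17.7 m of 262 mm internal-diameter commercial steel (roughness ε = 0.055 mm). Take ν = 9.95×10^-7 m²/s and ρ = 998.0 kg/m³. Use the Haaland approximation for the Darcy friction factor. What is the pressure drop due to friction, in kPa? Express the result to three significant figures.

V = 4Q/(πD²) = 4·0.181/(π·0.262²) = 3.357 m/s
Re = VD/ν = 3.357·0.262/9.95×10^-7 = 8.84×10^5 → turbulent
ε/D = 0.055/262 = 2.10×10^-4
Haaland: f = 0.01480
h_f = f(L/D)V²/(2g) = 0.01480·(17.7/0.262)·3.357²/(2·9.81) = 0.5745 m
Δp = ρg·h_f = 998.0·9.81·0.5745 = 5.625 kPa

Δp ≈ 5.62 kPa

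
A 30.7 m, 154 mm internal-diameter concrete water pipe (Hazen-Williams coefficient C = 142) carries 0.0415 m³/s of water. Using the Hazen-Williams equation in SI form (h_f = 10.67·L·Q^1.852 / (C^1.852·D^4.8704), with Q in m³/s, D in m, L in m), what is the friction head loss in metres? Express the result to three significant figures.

h_f ≈ 0.845 m

h_f = 10.67·30.7·0.0415^1.852 / (142^1.852·0.154^4.8704) = 0.8453 m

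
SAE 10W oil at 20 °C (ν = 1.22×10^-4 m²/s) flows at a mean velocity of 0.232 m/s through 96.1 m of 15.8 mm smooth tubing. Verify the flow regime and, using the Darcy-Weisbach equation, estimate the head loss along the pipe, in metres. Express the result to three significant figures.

Re = VD/ν = 0.232·0.01580/1.22×10^-4 = 30.0 → laminar (Re < 2300)
f = 64/Re = 2.130
h_f = f(L/D)V²/(2g) = 2.130·(96.1/0.01580)·0.232²/(2·9.81) = 35.54 m

h_f ≈ 35.5 m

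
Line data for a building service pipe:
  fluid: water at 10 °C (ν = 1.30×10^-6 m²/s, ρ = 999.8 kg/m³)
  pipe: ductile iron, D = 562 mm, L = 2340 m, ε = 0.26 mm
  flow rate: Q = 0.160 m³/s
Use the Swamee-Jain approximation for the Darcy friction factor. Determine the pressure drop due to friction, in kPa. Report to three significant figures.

V = 4Q/(πD²) = 4·0.160/(π·0.562²) = 0.6450 m/s
Re = VD/ν = 0.6450·0.562/1.30×10^-6 = 2.79×10^5 → turbulent
ε/D = 0.26/562 = 4.63×10^-4
Swamee-Jain: f = 0.01821
h_f = f(L/D)V²/(2g) = 0.01821·(2340/0.562)·0.6450²/(2·9.81) = 1.608 m
Δp = ρg·h_f = 999.8·9.81·1.608 = 15.77 kPa

Δp ≈ 15.8 kPa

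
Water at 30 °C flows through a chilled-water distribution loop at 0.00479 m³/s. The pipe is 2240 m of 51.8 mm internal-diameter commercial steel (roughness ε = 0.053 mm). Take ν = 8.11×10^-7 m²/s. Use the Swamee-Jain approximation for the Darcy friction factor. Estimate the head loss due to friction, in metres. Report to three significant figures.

V = 4Q/(πD²) = 4·0.00479/(π·0.0518²) = 2.273 m/s
Re = VD/ν = 2.273·0.0518/8.11×10^-7 = 1.45×10^5 → turbulent
ε/D = 0.053/51.8 = 0.00102
Swamee-Jain: f = 0.02174
h_f = f(L/D)V²/(2g) = 0.02174·(2240/0.0518)·2.273²/(2·9.81) = 247.5 m

h_f ≈ 248 m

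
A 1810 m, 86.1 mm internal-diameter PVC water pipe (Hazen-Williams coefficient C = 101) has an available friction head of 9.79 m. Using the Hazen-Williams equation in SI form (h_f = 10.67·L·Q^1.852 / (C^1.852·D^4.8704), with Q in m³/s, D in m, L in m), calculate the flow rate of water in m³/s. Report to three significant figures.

Rearranging: Q = [h_f·C^1.852·D^4.8704 / (10.67·L)]^(1/1.852)
Q = [9.79·101^1.852·0.0861^4.8704 / (10.67·1810)]^0.540 = 0.002657 m³/s

Q ≈ 0.00266 m³/s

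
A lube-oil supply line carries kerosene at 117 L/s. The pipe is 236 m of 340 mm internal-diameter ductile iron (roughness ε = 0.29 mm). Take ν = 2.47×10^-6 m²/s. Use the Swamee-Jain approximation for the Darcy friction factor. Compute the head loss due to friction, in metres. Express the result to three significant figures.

V = 4Q/(πD²) = 4·0.117/(π·0.340²) = 1.289 m/s
Re = VD/ν = 1.289·0.340/2.47×10^-6 = 1.77×10^5 → turbulent
ε/D = 0.29/340 = 8.53×10^-4
Swamee-Jain: f = 0.02076
h_f = f(L/D)V²/(2g) = 0.02076·(236/0.340)·1.289²/(2·9.81) = 1.220 m

h_f ≈ 1.22 m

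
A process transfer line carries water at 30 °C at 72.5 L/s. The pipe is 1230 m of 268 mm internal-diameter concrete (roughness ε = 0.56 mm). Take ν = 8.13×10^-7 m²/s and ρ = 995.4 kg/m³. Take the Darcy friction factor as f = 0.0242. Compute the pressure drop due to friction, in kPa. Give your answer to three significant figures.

Δp ≈ 91.3 kPa

V = 4Q/(πD²) = 4·0.0725/(π·0.268²) = 1.285 m/s
h_f = f(L/D)V²/(2g) = 0.02420·(1230/0.268)·1.285²/(2·9.81) = 9.351 m
Δp = ρg·h_f = 995.4·9.81·9.351 = 91.31 kPa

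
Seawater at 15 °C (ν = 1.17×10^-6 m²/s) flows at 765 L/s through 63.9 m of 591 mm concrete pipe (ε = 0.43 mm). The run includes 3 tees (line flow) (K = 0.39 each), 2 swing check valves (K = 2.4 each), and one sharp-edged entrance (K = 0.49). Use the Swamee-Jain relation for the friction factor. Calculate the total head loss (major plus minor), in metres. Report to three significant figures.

V = 4Q/(πD²) = 2.789 m/s; V²/2g = 0.3964 m
Re = 1.41×10^6, ε/D = 7.28×10^-4 → f = 0.01855 (Swamee-Jain)
Major: h_f = f(L/D)·V²/2g = 0.01855·108.1·0.3964 = 0.7951 m
Minor: ΣK = 6.46; h_m = ΣK·V²/2g = 2.561 m
Total H_L = 0.7951 + 2.561 = 3.356 m

H_L ≈ 3.36 m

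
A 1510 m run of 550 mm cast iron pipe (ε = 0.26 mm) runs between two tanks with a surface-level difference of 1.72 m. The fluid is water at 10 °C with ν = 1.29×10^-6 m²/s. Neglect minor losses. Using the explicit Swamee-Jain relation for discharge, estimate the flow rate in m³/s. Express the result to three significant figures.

Swamee-Jain (Type II): Q = -0.965·√(gD⁵h_f/L)·ln[ε/(3.7D) + √(3.17ν²L/(gD³h_f))]
√(gD⁵h_f/L) = √(9.81·0.550⁵·1.72/1510) = 0.02371
ε/(3.7D) = 1.28×10^-4; √(3.17ν²L/(gD³h_f)) = 5.33×10^-5
Q = -0.965·0.02371·ln(1.810×10^-4) = 0.1972 m³/s
Check: V = 0.830 m/s, Re = 3.54×10^5, f = 0.01796, h_f = 1.73 m ≈ 1.72 m ✓

Q ≈ 0.197 m³/s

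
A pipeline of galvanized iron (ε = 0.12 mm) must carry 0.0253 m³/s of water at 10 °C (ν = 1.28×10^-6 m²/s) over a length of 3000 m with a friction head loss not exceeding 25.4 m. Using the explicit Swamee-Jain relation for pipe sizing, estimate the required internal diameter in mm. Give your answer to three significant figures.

D ≈ 169 mm

Swamee-Jain (Type III): D = 0.66·[ε^1.25·(LQ²/(gh_f))^4.75 + ν·Q^9.4·(L/(gh_f))^5.2]^0.04
LQ²/(gh_f) = 0.007707; L/(gh_f) = 12.04
Term 1 = ε^1.25·(…)^4.75 = 1.15×10^-15; Term 2 = ν·Q^9.4·(…)^5.2 = 5.20×10^-16
D = 0.66·(1.15×10^-15 + 5.20×10^-16)^0.04 = 0.1692 m = 169 mm
Check: V = 1.12 m/s, Re = 1.49×10^5, f = 0.02045, h_f = 23.4 m ≈ 25.4 m ✓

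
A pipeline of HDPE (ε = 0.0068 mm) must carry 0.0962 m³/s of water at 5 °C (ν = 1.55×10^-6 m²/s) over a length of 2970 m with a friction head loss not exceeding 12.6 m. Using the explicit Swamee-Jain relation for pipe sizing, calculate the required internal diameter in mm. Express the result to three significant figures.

Swamee-Jain (Type III): D = 0.66·[ε^1.25·(LQ²/(gh_f))^4.75 + ν·Q^9.4·(L/(gh_f))^5.2]^0.04
LQ²/(gh_f) = 0.2224; L/(gh_f) = 24.03
Term 1 = ε^1.25·(…)^4.75 = 2.75×10^-10; Term 2 = ν·Q^9.4·(…)^5.2 = 6.48×10^-9
D = 0.66·(2.75×10^-10 + 6.48×10^-9)^0.04 = 0.3110 m = 311 mm
Check: V = 1.27 m/s, Re = 2.54×10^5, f = 0.01506, h_f = 11.8 m ≈ 12.6 m ✓

D ≈ 311 mm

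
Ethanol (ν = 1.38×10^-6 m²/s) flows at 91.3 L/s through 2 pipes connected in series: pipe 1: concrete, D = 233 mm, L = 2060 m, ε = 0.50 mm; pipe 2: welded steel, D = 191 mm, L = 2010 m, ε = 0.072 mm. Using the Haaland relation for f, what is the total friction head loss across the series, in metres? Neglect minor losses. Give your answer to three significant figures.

H ≈ 142 m

Pipe 1: V = 2.141 m/s, Re = 3.62×10^5, ε/D = 0.00215, f = 0.02434, h_1 = f(L/D)V²/2g = 50.28 m
Pipe 2: V = 3.187 m/s, Re = 4.41×10^5, ε/D = 3.77×10^-4, f = 0.01686, h_2 = f(L/D)V²/2g = 91.84 m
Series → Q common, losses add: H = Σh = 142.1 m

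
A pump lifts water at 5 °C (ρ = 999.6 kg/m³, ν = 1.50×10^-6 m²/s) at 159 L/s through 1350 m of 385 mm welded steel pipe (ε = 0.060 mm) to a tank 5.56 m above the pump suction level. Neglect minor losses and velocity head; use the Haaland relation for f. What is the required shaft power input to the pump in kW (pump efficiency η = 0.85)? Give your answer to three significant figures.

P_shaft ≈ 19.6 kW

V = 4Q/(πD²) = 1.366 m/s; Re = 3.51×10^5; ε/D = 1.56×10^-4; f = 0.01542
h_f = f(L/D)V²/2g = 5.141 m
Total head H = z + h_f = 5.56 + 5.141 = 10.70 m
P_hyd = ρgQH = 999.6·9.81·0.159·10.70 = 16.68 kW
P_shaft = P_hyd/η = 16.68/0.85 = 19.63 kW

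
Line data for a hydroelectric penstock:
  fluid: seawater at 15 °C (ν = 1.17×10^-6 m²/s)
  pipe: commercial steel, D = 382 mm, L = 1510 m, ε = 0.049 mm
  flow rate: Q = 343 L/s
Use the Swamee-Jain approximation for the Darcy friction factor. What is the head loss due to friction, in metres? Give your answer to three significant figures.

h_f ≈ 25.1 m

V = 4Q/(πD²) = 4·0.343/(π·0.382²) = 2.993 m/s
Re = VD/ν = 2.993·0.382/1.17×10^-6 = 9.77×10^5 → turbulent
ε/D = 0.049/382 = 1.28×10^-4
Swamee-Jain: f = 0.01393
h_f = f(L/D)V²/(2g) = 0.01393·(1510/0.382)·2.993²/(2·9.81) = 25.14 m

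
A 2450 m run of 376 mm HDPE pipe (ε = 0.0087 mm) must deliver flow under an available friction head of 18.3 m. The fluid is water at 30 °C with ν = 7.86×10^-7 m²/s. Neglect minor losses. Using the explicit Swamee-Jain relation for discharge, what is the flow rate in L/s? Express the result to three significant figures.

Q ≈ 237 L/s

Swamee-Jain (Type II): Q = -0.965·√(gD⁵h_f/L)·ln[ε/(3.7D) + √(3.17ν²L/(gD³h_f))]
√(gD⁵h_f/L) = √(9.81·0.376⁵·18.3/2450) = 0.02347
ε/(3.7D) = 6.25×10^-6; √(3.17ν²L/(gD³h_f)) = 2.24×10^-5
Q = -0.965·0.02347·ln(2.868×10^-5) = 0.2369 m³/s
Check: V = 2.13 m/s, Re = 1.02×10^6, f = 0.01212, h_f = 18.3 m ≈ 18.3 m ✓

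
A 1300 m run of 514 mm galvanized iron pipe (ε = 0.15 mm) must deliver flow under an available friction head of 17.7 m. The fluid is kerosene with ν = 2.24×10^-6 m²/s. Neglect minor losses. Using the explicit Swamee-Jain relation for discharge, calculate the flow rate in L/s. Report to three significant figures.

Q ≈ 610 L/s

Swamee-Jain (Type II): Q = -0.965·√(gD⁵h_f/L)·ln[ε/(3.7D) + √(3.17ν²L/(gD³h_f))]
√(gD⁵h_f/L) = √(9.81·0.514⁵·17.7/1300) = 0.06922
ε/(3.7D) = 7.89×10^-5; √(3.17ν²L/(gD³h_f)) = 2.96×10^-5
Q = -0.965·0.06922·ln(1.085×10^-4) = 0.6098 m³/s
Check: V = 2.94 m/s, Re = 6.74×10^5, f = 0.01600, h_f = 17.8 m ≈ 17.7 m ✓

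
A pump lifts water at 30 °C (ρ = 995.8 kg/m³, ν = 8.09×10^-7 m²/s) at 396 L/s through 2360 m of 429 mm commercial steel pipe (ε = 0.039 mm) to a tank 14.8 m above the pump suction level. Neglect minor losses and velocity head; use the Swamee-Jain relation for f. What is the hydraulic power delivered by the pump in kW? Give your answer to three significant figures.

P_hyd ≈ 163 kW

V = 4Q/(πD²) = 2.740 m/s; Re = 1.45×10^6; ε/D = 9.09×10^-5; f = 0.01298
h_f = f(L/D)V²/2g = 27.32 m
Total head H = z + h_f = 14.8 + 27.32 = 42.12 m
P_hyd = ρgQH = 995.8·9.81·0.396·42.12 = 162.9 kW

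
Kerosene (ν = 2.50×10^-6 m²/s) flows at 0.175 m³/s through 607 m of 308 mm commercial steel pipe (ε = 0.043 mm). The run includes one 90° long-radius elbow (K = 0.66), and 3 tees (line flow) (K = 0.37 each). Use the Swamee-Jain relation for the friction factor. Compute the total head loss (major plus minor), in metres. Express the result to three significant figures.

H_L ≈ 9.29 m

V = 4Q/(πD²) = 2.349 m/s; V²/2g = 0.2812 m
Re = 2.89×10^5, ε/D = 1.40×10^-4 → f = 0.01587 (Swamee-Jain)
Major: h_f = f(L/D)·V²/2g = 0.01587·1971·0.2812 = 8.796 m
Minor: ΣK = 1.77; h_m = ΣK·V²/2g = 0.4977 m
Total H_L = 8.796 + 0.4977 = 9.294 m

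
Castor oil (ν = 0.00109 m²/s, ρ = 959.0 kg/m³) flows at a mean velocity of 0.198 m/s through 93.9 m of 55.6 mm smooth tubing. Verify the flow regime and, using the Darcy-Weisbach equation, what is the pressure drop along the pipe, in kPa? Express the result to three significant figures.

Δp ≈ 201 kPa

Re = VD/ν = 0.198·0.05560/0.00109 = 10.1 → laminar (Re < 2300)
f = 64/Re = 6.337
h_f = f(L/D)V²/(2g) = 6.337·(93.9/0.05560)·0.198²/(2·9.81) = 21.38 m
Δp = ρg·h_f = 959.0·9.81·21.38 = 201.2 kPa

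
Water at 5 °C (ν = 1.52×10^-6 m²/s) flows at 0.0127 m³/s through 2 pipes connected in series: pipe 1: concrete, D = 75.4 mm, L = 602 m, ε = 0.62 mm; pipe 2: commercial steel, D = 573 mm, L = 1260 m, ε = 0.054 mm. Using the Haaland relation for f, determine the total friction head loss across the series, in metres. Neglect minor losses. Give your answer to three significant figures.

H ≈ 119 m

Pipe 1: V = 2.844 m/s, Re = 1.41×10^5, ε/D = 0.00822, f = 0.03603, h_1 = f(L/D)V²/2g = 118.6 m
Pipe 2: V = 0.04925 m/s, Re = 1.86×10^4, ε/D = 9.42×10^-5, f = 0.02638, h_2 = f(L/D)V²/2g = 0.007171 m
Series → Q common, losses add: H = Σh = 118.6 m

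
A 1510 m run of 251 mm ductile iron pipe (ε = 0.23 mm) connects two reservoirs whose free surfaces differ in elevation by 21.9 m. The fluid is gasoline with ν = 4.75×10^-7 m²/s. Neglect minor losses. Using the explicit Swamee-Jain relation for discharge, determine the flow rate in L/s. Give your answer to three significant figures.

Swamee-Jain (Type II): Q = -0.965·√(gD⁵h_f/L)·ln[ε/(3.7D) + √(3.17ν²L/(gD³h_f))]
√(gD⁵h_f/L) = √(9.81·0.251⁵·21.9/1510) = 0.01191
ε/(3.7D) = 2.48×10^-4; √(3.17ν²L/(gD³h_f)) = 1.78×10^-5
Q = -0.965·0.01191·ln(2.655×10^-4) = 0.09460 m³/s
Check: V = 1.91 m/s, Re = 1.01×10^6, f = 0.01964, h_f = 22.0 m ≈ 21.9 m ✓

Q ≈ 94.6 L/s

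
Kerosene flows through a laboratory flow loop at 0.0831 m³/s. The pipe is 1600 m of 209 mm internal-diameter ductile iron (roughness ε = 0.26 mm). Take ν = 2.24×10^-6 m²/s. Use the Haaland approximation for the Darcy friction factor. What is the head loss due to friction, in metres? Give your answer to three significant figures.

h_f ≈ 49.7 m

V = 4Q/(πD²) = 4·0.0831/(π·0.209²) = 2.422 m/s
Re = VD/ν = 2.422·0.209/2.24×10^-6 = 2.26×10^5 → turbulent
ε/D = 0.26/209 = 0.00124
Haaland: f = 0.02172
h_f = f(L/D)V²/(2g) = 0.02172·(1600/0.209)·2.422²/(2·9.81) = 49.73 m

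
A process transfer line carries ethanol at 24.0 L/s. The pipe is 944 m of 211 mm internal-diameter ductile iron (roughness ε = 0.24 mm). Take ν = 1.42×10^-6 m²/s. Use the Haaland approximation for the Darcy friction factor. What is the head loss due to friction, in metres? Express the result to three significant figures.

V = 4Q/(πD²) = 4·0.0240/(π·0.211²) = 0.6864 m/s
Re = VD/ν = 0.6864·0.211/1.42×10^-6 = 1.02×10^5 → turbulent
ε/D = 0.24/211 = 0.00114
Haaland: f = 0.02240
h_f = f(L/D)V²/(2g) = 0.02240·(944/0.211)·0.6864²/(2·9.81) = 2.406 m

h_f ≈ 2.41 m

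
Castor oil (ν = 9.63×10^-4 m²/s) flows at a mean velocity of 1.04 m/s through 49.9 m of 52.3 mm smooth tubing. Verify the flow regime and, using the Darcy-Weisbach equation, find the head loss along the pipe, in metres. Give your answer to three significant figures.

h_f ≈ 59.6 m

Re = VD/ν = 1.04·0.05230/9.63×10^-4 = 56.5 → laminar (Re < 2300)
f = 64/Re = 1.133
h_f = f(L/D)V²/(2g) = 1.133·(49.9/0.05230)·1.04²/(2·9.81) = 59.60 m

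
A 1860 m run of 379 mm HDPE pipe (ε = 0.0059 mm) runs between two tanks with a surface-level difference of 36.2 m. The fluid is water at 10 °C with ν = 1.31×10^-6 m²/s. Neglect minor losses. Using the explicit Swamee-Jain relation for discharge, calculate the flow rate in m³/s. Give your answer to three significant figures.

Q ≈ 0.392 m³/s

Swamee-Jain (Type II): Q = -0.965·√(gD⁵h_f/L)·ln[ε/(3.7D) + √(3.17ν²L/(gD³h_f))]
√(gD⁵h_f/L) = √(9.81·0.379⁵·36.2/1860) = 0.03864
ε/(3.7D) = 4.21×10^-6; √(3.17ν²L/(gD³h_f)) = 2.29×10^-5
Q = -0.965·0.03864·ln(2.708×10^-5) = 0.3921 m³/s
Check: V = 3.48 m/s, Re = 1.01×10^6, f = 0.01197, h_f = 36.2 m ≈ 36.2 m ✓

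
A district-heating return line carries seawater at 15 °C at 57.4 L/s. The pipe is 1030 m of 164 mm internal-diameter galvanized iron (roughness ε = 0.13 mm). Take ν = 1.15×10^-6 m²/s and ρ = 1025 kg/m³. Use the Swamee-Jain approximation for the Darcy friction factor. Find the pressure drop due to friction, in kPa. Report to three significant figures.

Δp ≈ 466 kPa

V = 4Q/(πD²) = 4·0.0574/(π·0.164²) = 2.717 m/s
Re = VD/ν = 2.717·0.164/1.15×10^-6 = 3.88×10^5 → turbulent
ε/D = 0.13/164 = 7.93×10^-4
Swamee-Jain: f = 0.01959
h_f = f(L/D)V²/(2g) = 0.01959·(1030/0.164)·2.717²/(2·9.81) = 46.31 m
Δp = ρg·h_f = 1025·9.81·46.31 = 465.6 kPa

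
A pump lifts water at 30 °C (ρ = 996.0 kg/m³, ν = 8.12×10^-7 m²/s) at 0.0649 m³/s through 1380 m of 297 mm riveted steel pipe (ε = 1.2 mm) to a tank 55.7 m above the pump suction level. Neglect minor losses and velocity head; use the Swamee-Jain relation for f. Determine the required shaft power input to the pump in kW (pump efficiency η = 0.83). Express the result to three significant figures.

V = 4Q/(πD²) = 0.9368 m/s; Re = 3.43×10^5; ε/D = 0.00404; f = 0.02895
h_f = f(L/D)V²/2g = 6.017 m
Total head H = z + h_f = 55.7 + 6.017 = 61.72 m
P_hyd = ρgQH = 996.0·9.81·0.0649·61.72 = 39.14 kW
P_shaft = P_hyd/η = 39.14/0.83 = 47.15 kW

P_shaft ≈ 47.2 kW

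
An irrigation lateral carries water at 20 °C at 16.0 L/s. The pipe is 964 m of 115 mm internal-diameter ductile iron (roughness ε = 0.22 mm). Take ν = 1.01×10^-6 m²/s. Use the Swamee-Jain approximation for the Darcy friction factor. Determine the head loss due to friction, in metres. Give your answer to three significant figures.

V = 4Q/(πD²) = 4·0.0160/(π·0.115²) = 1.540 m/s
Re = VD/ν = 1.540·0.115/1.01×10^-6 = 1.75×10^5 → turbulent
ε/D = 0.22/115 = 0.00191
Swamee-Jain: f = 0.02437
h_f = f(L/D)V²/(2g) = 0.02437·(964/0.115)·1.540²/(2·9.81) = 24.70 m

h_f ≈ 24.7 m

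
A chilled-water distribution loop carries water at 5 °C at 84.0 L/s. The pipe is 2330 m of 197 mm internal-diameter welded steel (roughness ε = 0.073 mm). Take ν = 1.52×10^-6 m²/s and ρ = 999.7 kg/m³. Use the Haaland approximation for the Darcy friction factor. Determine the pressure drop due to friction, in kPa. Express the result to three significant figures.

Δp ≈ 766 kPa

V = 4Q/(πD²) = 4·0.0840/(π·0.197²) = 2.756 m/s
Re = VD/ν = 2.756·0.197/1.52×10^-6 = 3.57×10^5 → turbulent
ε/D = 0.073/197 = 3.71×10^-4
Haaland: f = 0.01705
h_f = f(L/D)V²/(2g) = 0.01705·(2330/0.197)·2.756²/(2·9.81) = 78.08 m
Δp = ρg·h_f = 999.7·9.81·78.08 = 765.7 kPa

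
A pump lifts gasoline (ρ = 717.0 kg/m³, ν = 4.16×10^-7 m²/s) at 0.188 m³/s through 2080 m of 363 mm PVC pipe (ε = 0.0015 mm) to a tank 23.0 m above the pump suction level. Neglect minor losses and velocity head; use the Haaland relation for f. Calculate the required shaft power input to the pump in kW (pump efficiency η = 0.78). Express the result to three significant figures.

V = 4Q/(πD²) = 1.817 m/s; Re = 1.59×10^6; ε/D = 4.13×10^-6; f = 0.01083
h_f = f(L/D)V²/2g = 10.44 m
Total head H = z + h_f = 23.0 + 10.44 = 33.44 m
P_hyd = ρgQH = 717.0·9.81·0.188·33.44 = 44.22 kW
P_shaft = P_hyd/η = 44.22/0.78 = 56.70 kW

P_shaft ≈ 56.7 kW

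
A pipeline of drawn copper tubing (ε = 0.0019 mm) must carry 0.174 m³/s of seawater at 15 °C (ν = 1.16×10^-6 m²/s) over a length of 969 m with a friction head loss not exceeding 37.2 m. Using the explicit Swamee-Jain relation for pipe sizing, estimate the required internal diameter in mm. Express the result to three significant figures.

Swamee-Jain (Type III): D = 0.66·[ε^1.25·(LQ²/(gh_f))^4.75 + ν·Q^9.4·(L/(gh_f))^5.2]^0.04
LQ²/(gh_f) = 0.08039; L/(gh_f) = 2.655
Term 1 = ε^1.25·(…)^4.75 = 4.45×10^-13; Term 2 = ν·Q^9.4·(…)^5.2 = 1.35×10^-11
D = 0.66·(4.45×10^-13 + 1.35×10^-11)^0.04 = 0.2429 m = 243 mm
Check: V = 3.76 m/s, Re = 7.86×10^5, f = 0.01226, h_f = 35.2 m ≈ 37.2 m ✓

D ≈ 243 mm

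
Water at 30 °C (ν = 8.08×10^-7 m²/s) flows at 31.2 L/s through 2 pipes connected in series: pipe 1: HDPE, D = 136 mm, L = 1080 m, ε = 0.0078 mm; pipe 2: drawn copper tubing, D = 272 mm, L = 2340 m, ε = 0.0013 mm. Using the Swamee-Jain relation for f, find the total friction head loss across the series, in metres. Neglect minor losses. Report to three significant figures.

Pipe 1: V = 2.148 m/s, Re = 3.62×10^5, ε/D = 5.74×10^-5, f = 0.01459, h_1 = f(L/D)V²/2g = 27.25 m
Pipe 2: V = 0.5369 m/s, Re = 1.81×10^5, ε/D = 4.78×10^-6, f = 0.01588, h_2 = f(L/D)V²/2g = 2.008 m
Series → Q common, losses add: H = Σh = 29.25 m

H ≈ 29.3 m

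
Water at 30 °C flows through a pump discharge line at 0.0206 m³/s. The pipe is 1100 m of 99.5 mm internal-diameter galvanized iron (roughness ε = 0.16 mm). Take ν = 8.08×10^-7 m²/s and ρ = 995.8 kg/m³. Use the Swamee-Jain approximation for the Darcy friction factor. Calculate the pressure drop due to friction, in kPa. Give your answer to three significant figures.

Δp ≈ 885 kPa

V = 4Q/(πD²) = 4·0.0206/(π·0.0995²) = 2.649 m/s
Re = VD/ν = 2.649·0.0995/8.08×10^-7 = 3.26×10^5 → turbulent
ε/D = 0.16/99.5 = 0.00161
Swamee-Jain: f = 0.02291
h_f = f(L/D)V²/(2g) = 0.02291·(1100/0.0995)·2.649²/(2·9.81) = 90.60 m
Δp = ρg·h_f = 995.8·9.81·90.60 = 885.1 kPa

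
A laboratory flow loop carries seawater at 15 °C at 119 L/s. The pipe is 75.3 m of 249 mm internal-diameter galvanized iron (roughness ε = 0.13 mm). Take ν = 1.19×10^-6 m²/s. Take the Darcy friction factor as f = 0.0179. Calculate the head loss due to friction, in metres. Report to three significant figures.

h_f ≈ 1.65 m

V = 4Q/(πD²) = 4·0.119/(π·0.249²) = 2.444 m/s
h_f = f(L/D)V²/(2g) = 0.01790·(75.3/0.249)·2.444²/(2·9.81) = 1.648 m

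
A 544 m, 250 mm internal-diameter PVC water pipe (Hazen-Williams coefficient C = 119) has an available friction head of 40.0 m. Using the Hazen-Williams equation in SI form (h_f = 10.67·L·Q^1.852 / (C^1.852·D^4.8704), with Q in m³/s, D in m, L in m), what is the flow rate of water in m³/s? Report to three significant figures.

Q ≈ 0.211 m³/s

Rearranging: Q = [h_f·C^1.852·D^4.8704 / (10.67·L)]^(1/1.852)
Q = [40.0·119^1.852·0.250^4.8704 / (10.67·544)]^0.540 = 0.2114 m³/s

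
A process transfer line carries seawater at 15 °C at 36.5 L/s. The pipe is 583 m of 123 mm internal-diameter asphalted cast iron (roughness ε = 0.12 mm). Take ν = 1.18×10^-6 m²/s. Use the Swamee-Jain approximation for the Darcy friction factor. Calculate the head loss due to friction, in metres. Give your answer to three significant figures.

V = 4Q/(πD²) = 4·0.0365/(π·0.123²) = 3.072 m/s
Re = VD/ν = 3.072·0.123/1.18×10^-6 = 3.20×10^5 → turbulent
ε/D = 0.12/123 = 9.76×10^-4
Swamee-Jain: f = 0.02058
h_f = f(L/D)V²/(2g) = 0.02058·(583/0.123)·3.072²/(2·9.81) = 46.92 m

h_f ≈ 46.9 m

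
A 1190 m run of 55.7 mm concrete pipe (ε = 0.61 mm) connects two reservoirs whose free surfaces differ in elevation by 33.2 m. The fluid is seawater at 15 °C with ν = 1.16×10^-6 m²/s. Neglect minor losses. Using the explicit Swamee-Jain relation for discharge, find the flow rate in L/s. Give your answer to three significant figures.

Swamee-Jain (Type II): Q = -0.965·√(gD⁵h_f/L)·ln[ε/(3.7D) + √(3.17ν²L/(gD³h_f))]
√(gD⁵h_f/L) = √(9.81·0.0557⁵·33.2/1190) = 3.831×10^-4
ε/(3.7D) = 0.00296; √(3.17ν²L/(gD³h_f)) = 3.00×10^-4
Q = -0.965·3.831×10^-4·ln(0.003260) = 0.002117 m³/s
Check: V = 0.869 m/s, Re = 4.17×10^4, f = 0.04085, h_f = 33.6 m ≈ 33.2 m ✓

Q ≈ 2.12 L/s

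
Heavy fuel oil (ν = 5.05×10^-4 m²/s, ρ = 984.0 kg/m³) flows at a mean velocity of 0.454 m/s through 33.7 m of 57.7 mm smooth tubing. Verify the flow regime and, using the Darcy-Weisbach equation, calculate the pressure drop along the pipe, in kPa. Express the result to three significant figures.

Re = VD/ν = 0.454·0.05770/5.05×10^-4 = 51.9 → laminar (Re < 2300)
f = 64/Re = 1.234
h_f = f(L/D)V²/(2g) = 1.234·(33.7/0.05770)·0.454²/(2·9.81) = 7.570 m
Δp = ρg·h_f = 984.0·9.81·7.570 = 73.08 kPa

Δp ≈ 73.1 kPa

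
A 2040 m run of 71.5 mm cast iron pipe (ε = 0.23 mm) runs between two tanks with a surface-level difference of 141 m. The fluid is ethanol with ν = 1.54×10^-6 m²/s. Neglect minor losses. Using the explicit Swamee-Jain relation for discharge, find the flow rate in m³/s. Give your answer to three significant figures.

Swamee-Jain (Type II): Q = -0.965·√(gD⁵h_f/L)·ln[ε/(3.7D) + √(3.17ν²L/(gD³h_f))]
√(gD⁵h_f/L) = √(9.81·0.0715⁵·141/2040) = 0.001126
ε/(3.7D) = 8.69×10^-4; √(3.17ν²L/(gD³h_f)) = 1.74×10^-4
Q = -0.965·0.001126·ln(0.001044) = 0.007457 m³/s
Check: V = 1.86 m/s, Re = 8.62×10^4, f = 0.02838, h_f = 142 m ≈ 141 m ✓

Q ≈ 0.00746 m³/s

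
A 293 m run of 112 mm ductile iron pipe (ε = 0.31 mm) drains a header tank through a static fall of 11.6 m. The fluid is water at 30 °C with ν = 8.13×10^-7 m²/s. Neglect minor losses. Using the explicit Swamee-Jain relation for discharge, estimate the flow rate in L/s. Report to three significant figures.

Swamee-Jain (Type II): Q = -0.965·√(gD⁵h_f/L)·ln[ε/(3.7D) + √(3.17ν²L/(gD³h_f))]
√(gD⁵h_f/L) = √(9.81·0.112⁵·11.6/293) = 0.002616
ε/(3.7D) = 7.48×10^-4; √(3.17ν²L/(gD³h_f)) = 6.20×10^-5
Q = -0.965·0.002616·ln(8.100×10^-4) = 0.01797 m³/s
Check: V = 1.82 m/s, Re = 2.51×10^5, f = 0.02631, h_f = 11.7 m ≈ 11.6 m ✓

Q ≈ 18.0 L/s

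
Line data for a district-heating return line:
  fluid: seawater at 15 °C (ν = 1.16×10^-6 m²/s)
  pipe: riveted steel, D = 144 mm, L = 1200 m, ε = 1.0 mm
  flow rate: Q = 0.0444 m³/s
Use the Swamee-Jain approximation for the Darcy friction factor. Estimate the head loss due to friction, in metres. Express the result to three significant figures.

V = 4Q/(πD²) = 4·0.0444/(π·0.144²) = 2.726 m/s
Re = VD/ν = 2.726·0.144/1.16×10^-6 = 3.38×10^5 → turbulent
ε/D = 1.0/144 = 0.00694
Swamee-Jain: f = 0.03397
h_f = f(L/D)V²/(2g) = 0.03397·(1200/0.144)·2.726²/(2·9.81) = 107.2 m

h_f ≈ 107 m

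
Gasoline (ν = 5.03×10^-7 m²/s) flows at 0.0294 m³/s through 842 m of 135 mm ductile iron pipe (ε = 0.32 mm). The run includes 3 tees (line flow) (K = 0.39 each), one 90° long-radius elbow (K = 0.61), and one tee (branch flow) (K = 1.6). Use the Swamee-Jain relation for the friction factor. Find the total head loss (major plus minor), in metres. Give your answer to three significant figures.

V = 4Q/(πD²) = 2.054 m/s; V²/2g = 0.2150 m
Re = 5.51×10^5, ε/D = 0.00237 → f = 0.02491 (Swamee-Jain)
Major: h_f = f(L/D)·V²/2g = 0.02491·6237·0.2150 = 33.41 m
Minor: ΣK = 3.38; h_m = ΣK·V²/2g = 0.7268 m
Total H_L = 33.41 + 0.7268 = 34.14 m

H_L ≈ 34.1 m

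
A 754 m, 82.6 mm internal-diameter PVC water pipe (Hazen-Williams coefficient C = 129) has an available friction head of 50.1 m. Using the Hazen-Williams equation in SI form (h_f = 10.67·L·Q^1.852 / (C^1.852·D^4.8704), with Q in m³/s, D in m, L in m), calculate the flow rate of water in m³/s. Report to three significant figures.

Rearranging: Q = [h_f·C^1.852·D^4.8704 / (10.67·L)]^(1/1.852)
Q = [50.1·129^1.852·0.0826^4.8704 / (10.67·754)]^0.540 = 0.01179 m³/s

Q ≈ 0.0118 m³/s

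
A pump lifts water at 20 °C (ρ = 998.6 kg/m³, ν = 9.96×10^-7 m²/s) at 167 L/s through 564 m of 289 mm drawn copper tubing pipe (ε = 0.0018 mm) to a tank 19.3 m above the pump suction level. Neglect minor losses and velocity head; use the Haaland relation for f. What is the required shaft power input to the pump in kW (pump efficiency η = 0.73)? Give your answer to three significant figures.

V = 4Q/(πD²) = 2.546 m/s; Re = 7.39×10^5; ε/D = 6.23×10^-6; f = 0.01229
h_f = f(L/D)V²/2g = 7.921 m
Total head H = z + h_f = 19.3 + 7.921 = 27.22 m
P_hyd = ρgQH = 998.6·9.81·0.167·27.22 = 44.53 kW
P_shaft = P_hyd/η = 44.53/0.73 = 61.00 kW

P_shaft ≈ 61.0 kW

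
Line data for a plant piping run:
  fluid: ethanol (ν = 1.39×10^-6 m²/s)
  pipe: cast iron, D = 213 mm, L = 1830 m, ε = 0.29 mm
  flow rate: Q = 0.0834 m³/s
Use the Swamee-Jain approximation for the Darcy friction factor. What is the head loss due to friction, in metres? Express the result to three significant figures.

V = 4Q/(πD²) = 4·0.0834/(π·0.213²) = 2.341 m/s
Re = VD/ν = 2.341·0.213/1.39×10^-6 = 3.59×10^5 → turbulent
ε/D = 0.29/213 = 0.00136
Swamee-Jain: f = 0.02200
h_f = f(L/D)V²/(2g) = 0.02200·(1830/0.213)·2.341²/(2·9.81) = 52.77 m

h_f ≈ 52.8 m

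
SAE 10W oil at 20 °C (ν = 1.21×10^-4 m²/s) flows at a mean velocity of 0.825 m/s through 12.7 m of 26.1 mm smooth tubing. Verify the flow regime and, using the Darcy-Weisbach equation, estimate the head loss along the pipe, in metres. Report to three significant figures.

h_f ≈ 6.07 m

Re = VD/ν = 0.825·0.02610/1.21×10^-4 = 178 → laminar (Re < 2300)
f = 64/Re = 0.3596
h_f = f(L/D)V²/(2g) = 0.3596·(12.7/0.02610)·0.825²/(2·9.81) = 6.071 m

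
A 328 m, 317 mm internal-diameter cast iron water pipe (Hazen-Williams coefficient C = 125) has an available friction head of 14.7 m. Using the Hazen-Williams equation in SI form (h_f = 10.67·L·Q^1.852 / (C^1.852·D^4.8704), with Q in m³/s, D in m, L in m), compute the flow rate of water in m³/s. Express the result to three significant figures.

Rearranging: Q = [h_f·C^1.852·D^4.8704 / (10.67·L)]^(1/1.852)
Q = [14.7·125^1.852·0.317^4.8704 / (10.67·328)]^0.540 = 0.3173 m³/s

Q ≈ 0.317 m³/s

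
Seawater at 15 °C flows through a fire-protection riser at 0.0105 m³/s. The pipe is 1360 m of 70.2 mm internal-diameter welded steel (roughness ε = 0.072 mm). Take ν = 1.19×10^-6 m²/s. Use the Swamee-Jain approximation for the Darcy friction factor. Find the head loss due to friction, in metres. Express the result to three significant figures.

h_f ≈ 157 m

V = 4Q/(πD²) = 4·0.0105/(π·0.0702²) = 2.713 m/s
Re = VD/ν = 2.713·0.0702/1.19×10^-6 = 1.60×10^5 → turbulent
ε/D = 0.072/70.2 = 0.00103
Swamee-Jain: f = 0.02160
h_f = f(L/D)V²/(2g) = 0.02160·(1360/0.0702)·2.713²/(2·9.81) = 157.0 m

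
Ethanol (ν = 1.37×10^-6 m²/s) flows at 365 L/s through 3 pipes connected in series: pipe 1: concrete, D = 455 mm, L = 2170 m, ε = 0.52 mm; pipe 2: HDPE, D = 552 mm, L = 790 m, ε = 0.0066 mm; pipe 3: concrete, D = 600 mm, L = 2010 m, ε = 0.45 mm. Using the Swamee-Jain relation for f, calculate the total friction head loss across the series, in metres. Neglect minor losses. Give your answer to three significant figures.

H ≈ 33.0 m

Pipe 1: V = 2.245 m/s, Re = 7.46×10^5, ε/D = 0.00114, f = 0.02076, h_1 = f(L/D)V²/2g = 25.43 m
Pipe 2: V = 1.525 m/s, Re = 6.15×10^5, ε/D = 1.20×10^-5, f = 0.01284, h_2 = f(L/D)V²/2g = 2.178 m
Pipe 3: V = 1.291 m/s, Re = 5.65×10^5, ε/D = 7.50×10^-4, f = 0.01910, h_3 = f(L/D)V²/2g = 5.434 m
Series → Q common, losses add: H = Σh = 33.04 m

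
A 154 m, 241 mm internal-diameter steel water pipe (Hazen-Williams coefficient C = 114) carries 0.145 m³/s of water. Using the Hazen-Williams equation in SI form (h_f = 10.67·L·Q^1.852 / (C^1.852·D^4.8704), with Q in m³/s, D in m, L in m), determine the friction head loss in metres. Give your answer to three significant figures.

h_f ≈ 7.29 m

h_f = 10.67·154·0.145^1.852 / (114^1.852·0.241^4.8704) = 7.294 m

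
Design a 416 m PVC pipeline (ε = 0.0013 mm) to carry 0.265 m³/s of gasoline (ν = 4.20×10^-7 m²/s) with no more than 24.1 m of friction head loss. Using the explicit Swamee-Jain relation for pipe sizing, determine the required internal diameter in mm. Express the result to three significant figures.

Swamee-Jain (Type III): D = 0.66·[ε^1.25·(LQ²/(gh_f))^4.75 + ν·Q^9.4·(L/(gh_f))^5.2]^0.04
LQ²/(gh_f) = 0.1236; L/(gh_f) = 1.760
Term 1 = ε^1.25·(…)^4.75 = 2.13×10^-12; Term 2 = ν·Q^9.4·(…)^5.2 = 3.01×10^-11
D = 0.66·(2.13×10^-12 + 3.01×10^-11)^0.04 = 0.2511 m = 251 mm
Check: V = 5.35 m/s, Re = 3.20×10^6, f = 0.009897, h_f = 23.9 m ≈ 24.1 m ✓

D ≈ 251 mm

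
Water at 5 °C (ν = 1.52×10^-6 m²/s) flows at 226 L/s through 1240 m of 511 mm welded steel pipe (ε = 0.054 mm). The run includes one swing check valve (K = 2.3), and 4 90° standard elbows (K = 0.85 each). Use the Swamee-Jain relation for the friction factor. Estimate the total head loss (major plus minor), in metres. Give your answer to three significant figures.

H_L ≈ 2.62 m

V = 4Q/(πD²) = 1.102 m/s; V²/2g = 0.06189 m
Re = 3.70×10^5, ε/D = 1.06×10^-4 → f = 0.01507 (Swamee-Jain)
Major: h_f = f(L/D)·V²/2g = 0.01507·2427·0.06189 = 2.263 m
Minor: ΣK = 5.70; h_m = ΣK·V²/2g = 0.3528 m
Total H_L = 2.263 + 0.3528 = 2.616 m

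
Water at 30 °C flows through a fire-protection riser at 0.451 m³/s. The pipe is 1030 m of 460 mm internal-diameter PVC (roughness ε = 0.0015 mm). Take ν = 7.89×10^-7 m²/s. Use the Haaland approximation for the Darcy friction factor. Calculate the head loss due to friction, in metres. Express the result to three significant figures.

V = 4Q/(πD²) = 4·0.451/(π·0.460²) = 2.714 m/s
Re = VD/ν = 2.714·0.460/7.89×10^-7 = 1.58×10^6 → turbulent
ε/D = 0.0015/460 = 3.26×10^-6
Haaland: f = 0.01082
h_f = f(L/D)V²/(2g) = 0.01082·(1030/0.460)·2.714²/(2·9.81) = 9.091 m

h_f ≈ 9.09 m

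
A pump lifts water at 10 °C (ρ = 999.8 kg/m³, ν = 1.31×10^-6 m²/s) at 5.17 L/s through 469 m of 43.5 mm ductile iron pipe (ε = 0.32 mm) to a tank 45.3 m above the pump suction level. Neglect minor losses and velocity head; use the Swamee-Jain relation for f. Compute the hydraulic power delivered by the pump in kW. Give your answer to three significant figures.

P_hyd ≈ 14.1 kW

V = 4Q/(πD²) = 3.479 m/s; Re = 1.16×10^5; ε/D = 0.00736; f = 0.03512
h_f = f(L/D)V²/2g = 233.6 m
Total head H = z + h_f = 45.3 + 233.6 = 278.9 m
P_hyd = ρgQH = 999.8·9.81·0.00517·278.9 = 14.14 kW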